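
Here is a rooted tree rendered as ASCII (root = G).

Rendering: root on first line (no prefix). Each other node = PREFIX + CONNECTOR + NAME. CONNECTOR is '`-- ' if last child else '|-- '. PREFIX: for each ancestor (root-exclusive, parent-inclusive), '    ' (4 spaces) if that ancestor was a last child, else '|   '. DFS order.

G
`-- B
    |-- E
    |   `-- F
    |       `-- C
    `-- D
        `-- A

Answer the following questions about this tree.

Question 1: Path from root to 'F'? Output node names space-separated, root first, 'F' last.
Answer: G B E F

Derivation:
Walk down from root: G -> B -> E -> F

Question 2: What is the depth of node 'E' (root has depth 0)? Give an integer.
Answer: 2

Derivation:
Path from root to E: G -> B -> E
Depth = number of edges = 2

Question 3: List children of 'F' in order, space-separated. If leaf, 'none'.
Answer: C

Derivation:
Node F's children (from adjacency): C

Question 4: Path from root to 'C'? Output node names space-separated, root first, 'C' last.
Answer: G B E F C

Derivation:
Walk down from root: G -> B -> E -> F -> C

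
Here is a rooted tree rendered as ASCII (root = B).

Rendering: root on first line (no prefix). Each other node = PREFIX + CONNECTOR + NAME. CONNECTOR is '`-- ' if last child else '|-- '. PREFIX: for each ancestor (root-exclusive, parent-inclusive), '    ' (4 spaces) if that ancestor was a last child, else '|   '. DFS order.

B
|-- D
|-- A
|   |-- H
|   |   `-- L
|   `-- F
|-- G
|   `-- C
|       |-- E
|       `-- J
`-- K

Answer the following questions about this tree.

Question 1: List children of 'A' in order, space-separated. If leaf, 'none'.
Answer: H F

Derivation:
Node A's children (from adjacency): H, F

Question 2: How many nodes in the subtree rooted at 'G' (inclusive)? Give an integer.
Subtree rooted at G contains: C, E, G, J
Count = 4

Answer: 4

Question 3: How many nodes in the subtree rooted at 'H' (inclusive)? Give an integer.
Subtree rooted at H contains: H, L
Count = 2

Answer: 2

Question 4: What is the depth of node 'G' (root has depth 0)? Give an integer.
Path from root to G: B -> G
Depth = number of edges = 1

Answer: 1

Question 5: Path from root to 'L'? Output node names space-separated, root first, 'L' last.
Answer: B A H L

Derivation:
Walk down from root: B -> A -> H -> L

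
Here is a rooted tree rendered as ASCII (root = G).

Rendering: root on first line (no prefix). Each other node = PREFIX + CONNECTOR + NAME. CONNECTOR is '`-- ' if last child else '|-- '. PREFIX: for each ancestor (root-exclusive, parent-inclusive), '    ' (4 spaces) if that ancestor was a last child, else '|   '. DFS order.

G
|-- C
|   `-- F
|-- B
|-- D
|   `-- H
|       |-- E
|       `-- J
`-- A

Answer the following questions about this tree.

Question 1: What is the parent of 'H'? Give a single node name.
Answer: D

Derivation:
Scan adjacency: H appears as child of D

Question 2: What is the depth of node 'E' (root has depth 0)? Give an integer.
Path from root to E: G -> D -> H -> E
Depth = number of edges = 3

Answer: 3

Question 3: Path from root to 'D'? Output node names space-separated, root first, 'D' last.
Answer: G D

Derivation:
Walk down from root: G -> D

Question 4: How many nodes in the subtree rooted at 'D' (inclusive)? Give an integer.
Answer: 4

Derivation:
Subtree rooted at D contains: D, E, H, J
Count = 4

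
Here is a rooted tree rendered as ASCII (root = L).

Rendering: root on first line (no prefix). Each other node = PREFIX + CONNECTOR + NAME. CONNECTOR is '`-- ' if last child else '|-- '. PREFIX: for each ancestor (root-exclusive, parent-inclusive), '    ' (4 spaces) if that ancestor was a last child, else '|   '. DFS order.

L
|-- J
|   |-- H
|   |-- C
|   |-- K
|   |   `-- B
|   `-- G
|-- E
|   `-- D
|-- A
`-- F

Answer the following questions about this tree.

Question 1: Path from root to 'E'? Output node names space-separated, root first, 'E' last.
Walk down from root: L -> E

Answer: L E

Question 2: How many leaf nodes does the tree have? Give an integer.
Leaves (nodes with no children): A, B, C, D, F, G, H

Answer: 7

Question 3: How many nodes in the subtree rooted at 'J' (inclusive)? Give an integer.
Subtree rooted at J contains: B, C, G, H, J, K
Count = 6

Answer: 6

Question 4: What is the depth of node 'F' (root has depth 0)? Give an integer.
Answer: 1

Derivation:
Path from root to F: L -> F
Depth = number of edges = 1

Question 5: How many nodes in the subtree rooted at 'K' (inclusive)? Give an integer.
Subtree rooted at K contains: B, K
Count = 2

Answer: 2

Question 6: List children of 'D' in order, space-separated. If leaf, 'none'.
Node D's children (from adjacency): (leaf)

Answer: none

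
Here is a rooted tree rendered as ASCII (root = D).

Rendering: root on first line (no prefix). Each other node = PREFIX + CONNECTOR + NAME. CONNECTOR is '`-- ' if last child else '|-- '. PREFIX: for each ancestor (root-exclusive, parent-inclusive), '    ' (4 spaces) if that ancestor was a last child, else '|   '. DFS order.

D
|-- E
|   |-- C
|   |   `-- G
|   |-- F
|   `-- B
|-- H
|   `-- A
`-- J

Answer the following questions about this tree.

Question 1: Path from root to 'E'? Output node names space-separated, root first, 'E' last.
Walk down from root: D -> E

Answer: D E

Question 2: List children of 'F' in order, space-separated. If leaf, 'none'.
Answer: none

Derivation:
Node F's children (from adjacency): (leaf)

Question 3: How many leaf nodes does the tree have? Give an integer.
Leaves (nodes with no children): A, B, F, G, J

Answer: 5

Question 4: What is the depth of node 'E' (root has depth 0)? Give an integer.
Path from root to E: D -> E
Depth = number of edges = 1

Answer: 1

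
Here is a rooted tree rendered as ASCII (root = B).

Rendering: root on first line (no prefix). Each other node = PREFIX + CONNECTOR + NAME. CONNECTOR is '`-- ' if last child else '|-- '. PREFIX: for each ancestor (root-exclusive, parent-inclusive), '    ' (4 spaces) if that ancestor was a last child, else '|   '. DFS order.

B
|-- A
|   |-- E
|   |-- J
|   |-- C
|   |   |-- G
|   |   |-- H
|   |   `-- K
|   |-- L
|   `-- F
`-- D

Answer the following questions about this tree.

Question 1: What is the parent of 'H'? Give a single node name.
Scan adjacency: H appears as child of C

Answer: C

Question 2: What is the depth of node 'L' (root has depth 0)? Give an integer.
Answer: 2

Derivation:
Path from root to L: B -> A -> L
Depth = number of edges = 2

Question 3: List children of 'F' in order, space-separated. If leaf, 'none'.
Answer: none

Derivation:
Node F's children (from adjacency): (leaf)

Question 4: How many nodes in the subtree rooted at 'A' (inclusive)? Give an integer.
Subtree rooted at A contains: A, C, E, F, G, H, J, K, L
Count = 9

Answer: 9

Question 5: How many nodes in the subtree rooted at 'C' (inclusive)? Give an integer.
Answer: 4

Derivation:
Subtree rooted at C contains: C, G, H, K
Count = 4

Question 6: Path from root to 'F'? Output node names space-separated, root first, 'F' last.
Walk down from root: B -> A -> F

Answer: B A F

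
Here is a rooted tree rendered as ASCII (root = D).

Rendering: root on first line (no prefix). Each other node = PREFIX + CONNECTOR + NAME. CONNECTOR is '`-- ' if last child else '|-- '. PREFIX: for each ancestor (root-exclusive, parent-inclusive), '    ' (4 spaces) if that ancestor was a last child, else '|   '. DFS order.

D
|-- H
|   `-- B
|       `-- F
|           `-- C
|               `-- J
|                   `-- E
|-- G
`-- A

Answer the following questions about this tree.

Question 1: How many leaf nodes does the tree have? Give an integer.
Leaves (nodes with no children): A, E, G

Answer: 3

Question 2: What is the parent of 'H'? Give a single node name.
Scan adjacency: H appears as child of D

Answer: D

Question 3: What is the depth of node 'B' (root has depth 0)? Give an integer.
Path from root to B: D -> H -> B
Depth = number of edges = 2

Answer: 2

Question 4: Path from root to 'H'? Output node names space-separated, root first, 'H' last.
Answer: D H

Derivation:
Walk down from root: D -> H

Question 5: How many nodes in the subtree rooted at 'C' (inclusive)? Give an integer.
Subtree rooted at C contains: C, E, J
Count = 3

Answer: 3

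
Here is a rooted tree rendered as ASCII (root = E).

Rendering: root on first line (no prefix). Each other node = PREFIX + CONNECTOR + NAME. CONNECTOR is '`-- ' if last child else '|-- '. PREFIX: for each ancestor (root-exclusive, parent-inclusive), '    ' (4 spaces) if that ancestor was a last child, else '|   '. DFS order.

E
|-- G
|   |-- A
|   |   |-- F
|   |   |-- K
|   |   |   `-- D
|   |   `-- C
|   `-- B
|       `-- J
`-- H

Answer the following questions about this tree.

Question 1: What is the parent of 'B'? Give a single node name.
Scan adjacency: B appears as child of G

Answer: G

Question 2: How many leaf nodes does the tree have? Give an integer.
Leaves (nodes with no children): C, D, F, H, J

Answer: 5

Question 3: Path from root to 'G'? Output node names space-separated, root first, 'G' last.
Walk down from root: E -> G

Answer: E G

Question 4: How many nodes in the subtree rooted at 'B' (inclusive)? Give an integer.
Subtree rooted at B contains: B, J
Count = 2

Answer: 2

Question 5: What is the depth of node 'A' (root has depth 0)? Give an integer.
Answer: 2

Derivation:
Path from root to A: E -> G -> A
Depth = number of edges = 2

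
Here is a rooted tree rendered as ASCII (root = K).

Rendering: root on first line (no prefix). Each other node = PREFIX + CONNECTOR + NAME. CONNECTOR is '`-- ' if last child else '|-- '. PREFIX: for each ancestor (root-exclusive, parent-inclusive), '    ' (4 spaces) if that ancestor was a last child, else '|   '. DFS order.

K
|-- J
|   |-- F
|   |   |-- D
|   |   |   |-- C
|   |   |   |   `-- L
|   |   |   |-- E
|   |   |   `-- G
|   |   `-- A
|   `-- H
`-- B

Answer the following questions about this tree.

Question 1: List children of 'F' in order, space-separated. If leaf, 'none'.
Answer: D A

Derivation:
Node F's children (from adjacency): D, A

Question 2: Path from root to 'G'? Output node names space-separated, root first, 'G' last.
Walk down from root: K -> J -> F -> D -> G

Answer: K J F D G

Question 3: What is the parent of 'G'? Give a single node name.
Scan adjacency: G appears as child of D

Answer: D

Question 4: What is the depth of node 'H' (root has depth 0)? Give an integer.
Path from root to H: K -> J -> H
Depth = number of edges = 2

Answer: 2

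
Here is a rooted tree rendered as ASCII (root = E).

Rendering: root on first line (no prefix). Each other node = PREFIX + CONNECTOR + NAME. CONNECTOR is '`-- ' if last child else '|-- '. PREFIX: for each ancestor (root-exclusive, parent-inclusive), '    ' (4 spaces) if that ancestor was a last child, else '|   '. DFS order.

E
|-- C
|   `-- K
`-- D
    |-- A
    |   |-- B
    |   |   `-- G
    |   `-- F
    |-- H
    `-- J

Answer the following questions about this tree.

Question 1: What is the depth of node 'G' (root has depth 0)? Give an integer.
Path from root to G: E -> D -> A -> B -> G
Depth = number of edges = 4

Answer: 4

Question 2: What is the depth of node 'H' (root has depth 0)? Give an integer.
Path from root to H: E -> D -> H
Depth = number of edges = 2

Answer: 2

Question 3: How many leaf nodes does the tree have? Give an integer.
Leaves (nodes with no children): F, G, H, J, K

Answer: 5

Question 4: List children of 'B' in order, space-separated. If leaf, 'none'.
Node B's children (from adjacency): G

Answer: G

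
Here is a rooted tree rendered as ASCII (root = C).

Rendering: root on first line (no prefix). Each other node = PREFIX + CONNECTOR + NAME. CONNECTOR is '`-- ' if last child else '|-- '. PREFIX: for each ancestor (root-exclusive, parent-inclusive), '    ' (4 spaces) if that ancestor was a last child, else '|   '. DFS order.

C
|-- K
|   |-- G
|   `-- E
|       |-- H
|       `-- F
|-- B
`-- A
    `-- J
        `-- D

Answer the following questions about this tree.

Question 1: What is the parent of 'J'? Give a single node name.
Scan adjacency: J appears as child of A

Answer: A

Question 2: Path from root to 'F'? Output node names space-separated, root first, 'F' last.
Answer: C K E F

Derivation:
Walk down from root: C -> K -> E -> F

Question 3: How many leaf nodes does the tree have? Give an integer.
Answer: 5

Derivation:
Leaves (nodes with no children): B, D, F, G, H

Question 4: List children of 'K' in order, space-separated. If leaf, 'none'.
Node K's children (from adjacency): G, E

Answer: G E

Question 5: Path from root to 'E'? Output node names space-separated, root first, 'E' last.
Walk down from root: C -> K -> E

Answer: C K E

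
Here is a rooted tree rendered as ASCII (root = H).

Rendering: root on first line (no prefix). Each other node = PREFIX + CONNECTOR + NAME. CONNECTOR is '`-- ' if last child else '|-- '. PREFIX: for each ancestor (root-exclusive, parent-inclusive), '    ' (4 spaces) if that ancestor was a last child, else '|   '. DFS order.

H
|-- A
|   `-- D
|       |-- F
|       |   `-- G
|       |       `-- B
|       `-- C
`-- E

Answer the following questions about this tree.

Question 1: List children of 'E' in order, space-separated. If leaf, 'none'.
Answer: none

Derivation:
Node E's children (from adjacency): (leaf)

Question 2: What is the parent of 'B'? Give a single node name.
Scan adjacency: B appears as child of G

Answer: G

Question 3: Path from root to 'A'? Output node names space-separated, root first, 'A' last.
Walk down from root: H -> A

Answer: H A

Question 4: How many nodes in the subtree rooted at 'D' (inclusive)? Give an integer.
Answer: 5

Derivation:
Subtree rooted at D contains: B, C, D, F, G
Count = 5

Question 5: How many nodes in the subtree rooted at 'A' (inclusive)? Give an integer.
Subtree rooted at A contains: A, B, C, D, F, G
Count = 6

Answer: 6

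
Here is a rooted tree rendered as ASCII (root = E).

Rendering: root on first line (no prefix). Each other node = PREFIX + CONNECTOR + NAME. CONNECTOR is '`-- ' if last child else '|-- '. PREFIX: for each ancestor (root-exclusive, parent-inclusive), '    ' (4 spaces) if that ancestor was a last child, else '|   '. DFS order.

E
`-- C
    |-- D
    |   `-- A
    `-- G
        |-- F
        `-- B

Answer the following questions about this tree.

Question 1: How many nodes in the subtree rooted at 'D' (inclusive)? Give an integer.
Answer: 2

Derivation:
Subtree rooted at D contains: A, D
Count = 2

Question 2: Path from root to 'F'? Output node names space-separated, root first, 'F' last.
Answer: E C G F

Derivation:
Walk down from root: E -> C -> G -> F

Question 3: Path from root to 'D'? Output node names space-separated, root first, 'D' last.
Answer: E C D

Derivation:
Walk down from root: E -> C -> D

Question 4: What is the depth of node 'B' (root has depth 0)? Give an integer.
Answer: 3

Derivation:
Path from root to B: E -> C -> G -> B
Depth = number of edges = 3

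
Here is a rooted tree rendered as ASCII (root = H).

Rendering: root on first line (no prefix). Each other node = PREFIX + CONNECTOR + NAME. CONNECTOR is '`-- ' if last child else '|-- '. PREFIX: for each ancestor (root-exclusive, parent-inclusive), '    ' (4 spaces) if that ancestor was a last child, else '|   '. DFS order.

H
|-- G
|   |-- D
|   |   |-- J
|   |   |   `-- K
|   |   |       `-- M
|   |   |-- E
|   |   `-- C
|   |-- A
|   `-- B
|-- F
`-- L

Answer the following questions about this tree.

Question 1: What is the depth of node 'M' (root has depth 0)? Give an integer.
Answer: 5

Derivation:
Path from root to M: H -> G -> D -> J -> K -> M
Depth = number of edges = 5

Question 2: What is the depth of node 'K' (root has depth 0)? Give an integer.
Answer: 4

Derivation:
Path from root to K: H -> G -> D -> J -> K
Depth = number of edges = 4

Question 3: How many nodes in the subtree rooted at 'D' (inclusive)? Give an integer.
Subtree rooted at D contains: C, D, E, J, K, M
Count = 6

Answer: 6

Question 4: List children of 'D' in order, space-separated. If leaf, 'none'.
Node D's children (from adjacency): J, E, C

Answer: J E C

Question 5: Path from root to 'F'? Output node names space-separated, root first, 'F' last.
Answer: H F

Derivation:
Walk down from root: H -> F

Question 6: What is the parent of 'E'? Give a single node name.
Scan adjacency: E appears as child of D

Answer: D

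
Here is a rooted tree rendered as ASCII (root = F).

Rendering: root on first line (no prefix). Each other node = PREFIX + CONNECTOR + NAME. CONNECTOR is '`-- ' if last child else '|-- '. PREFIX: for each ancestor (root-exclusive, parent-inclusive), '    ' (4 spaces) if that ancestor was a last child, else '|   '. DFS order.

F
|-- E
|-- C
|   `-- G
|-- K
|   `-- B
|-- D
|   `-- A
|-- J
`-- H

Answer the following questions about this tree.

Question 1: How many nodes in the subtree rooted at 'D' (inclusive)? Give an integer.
Subtree rooted at D contains: A, D
Count = 2

Answer: 2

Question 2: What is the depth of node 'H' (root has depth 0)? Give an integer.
Answer: 1

Derivation:
Path from root to H: F -> H
Depth = number of edges = 1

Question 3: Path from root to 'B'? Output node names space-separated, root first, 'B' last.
Walk down from root: F -> K -> B

Answer: F K B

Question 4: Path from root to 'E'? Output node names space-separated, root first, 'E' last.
Walk down from root: F -> E

Answer: F E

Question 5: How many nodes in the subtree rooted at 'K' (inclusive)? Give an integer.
Subtree rooted at K contains: B, K
Count = 2

Answer: 2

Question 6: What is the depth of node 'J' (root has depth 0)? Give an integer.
Answer: 1

Derivation:
Path from root to J: F -> J
Depth = number of edges = 1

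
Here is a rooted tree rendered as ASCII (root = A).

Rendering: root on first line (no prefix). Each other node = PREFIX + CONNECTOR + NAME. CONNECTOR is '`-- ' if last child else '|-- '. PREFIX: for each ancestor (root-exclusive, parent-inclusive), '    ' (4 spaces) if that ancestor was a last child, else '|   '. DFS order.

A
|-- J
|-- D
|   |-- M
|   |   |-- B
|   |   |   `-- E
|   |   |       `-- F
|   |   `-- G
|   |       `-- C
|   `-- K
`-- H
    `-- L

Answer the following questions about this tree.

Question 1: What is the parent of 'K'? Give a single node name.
Scan adjacency: K appears as child of D

Answer: D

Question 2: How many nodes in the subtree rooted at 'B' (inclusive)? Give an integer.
Subtree rooted at B contains: B, E, F
Count = 3

Answer: 3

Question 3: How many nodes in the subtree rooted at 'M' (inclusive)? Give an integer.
Subtree rooted at M contains: B, C, E, F, G, M
Count = 6

Answer: 6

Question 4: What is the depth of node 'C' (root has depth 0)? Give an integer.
Answer: 4

Derivation:
Path from root to C: A -> D -> M -> G -> C
Depth = number of edges = 4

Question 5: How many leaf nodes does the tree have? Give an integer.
Leaves (nodes with no children): C, F, J, K, L

Answer: 5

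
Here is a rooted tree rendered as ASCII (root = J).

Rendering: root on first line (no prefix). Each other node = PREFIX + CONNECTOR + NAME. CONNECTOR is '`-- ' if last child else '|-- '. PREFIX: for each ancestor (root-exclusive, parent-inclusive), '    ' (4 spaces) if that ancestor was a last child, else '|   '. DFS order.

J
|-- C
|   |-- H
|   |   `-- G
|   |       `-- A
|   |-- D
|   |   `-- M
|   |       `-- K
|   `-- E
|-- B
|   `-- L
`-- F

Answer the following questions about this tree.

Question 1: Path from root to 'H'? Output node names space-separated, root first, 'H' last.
Answer: J C H

Derivation:
Walk down from root: J -> C -> H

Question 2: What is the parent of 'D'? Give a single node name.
Scan adjacency: D appears as child of C

Answer: C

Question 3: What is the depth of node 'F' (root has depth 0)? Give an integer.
Path from root to F: J -> F
Depth = number of edges = 1

Answer: 1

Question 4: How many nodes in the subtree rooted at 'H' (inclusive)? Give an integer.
Answer: 3

Derivation:
Subtree rooted at H contains: A, G, H
Count = 3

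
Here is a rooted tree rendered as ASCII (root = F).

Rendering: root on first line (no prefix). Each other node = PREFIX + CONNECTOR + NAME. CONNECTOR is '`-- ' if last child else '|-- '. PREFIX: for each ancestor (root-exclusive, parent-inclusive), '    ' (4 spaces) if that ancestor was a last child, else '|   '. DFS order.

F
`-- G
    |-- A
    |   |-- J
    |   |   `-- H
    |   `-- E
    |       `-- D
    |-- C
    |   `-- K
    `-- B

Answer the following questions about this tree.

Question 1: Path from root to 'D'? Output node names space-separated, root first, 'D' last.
Walk down from root: F -> G -> A -> E -> D

Answer: F G A E D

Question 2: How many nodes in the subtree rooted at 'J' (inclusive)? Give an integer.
Subtree rooted at J contains: H, J
Count = 2

Answer: 2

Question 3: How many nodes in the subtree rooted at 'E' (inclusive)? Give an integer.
Subtree rooted at E contains: D, E
Count = 2

Answer: 2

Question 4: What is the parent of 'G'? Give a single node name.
Scan adjacency: G appears as child of F

Answer: F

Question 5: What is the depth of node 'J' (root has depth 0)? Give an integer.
Path from root to J: F -> G -> A -> J
Depth = number of edges = 3

Answer: 3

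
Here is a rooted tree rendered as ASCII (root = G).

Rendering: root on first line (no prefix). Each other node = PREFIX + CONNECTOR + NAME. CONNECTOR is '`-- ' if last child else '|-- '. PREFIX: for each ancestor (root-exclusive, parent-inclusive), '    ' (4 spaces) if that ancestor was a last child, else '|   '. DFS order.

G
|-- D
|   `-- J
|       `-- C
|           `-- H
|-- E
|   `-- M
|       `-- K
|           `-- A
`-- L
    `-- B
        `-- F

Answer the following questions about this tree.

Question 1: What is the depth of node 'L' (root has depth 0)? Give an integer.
Answer: 1

Derivation:
Path from root to L: G -> L
Depth = number of edges = 1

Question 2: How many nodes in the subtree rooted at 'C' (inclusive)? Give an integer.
Answer: 2

Derivation:
Subtree rooted at C contains: C, H
Count = 2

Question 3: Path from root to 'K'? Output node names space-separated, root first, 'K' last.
Answer: G E M K

Derivation:
Walk down from root: G -> E -> M -> K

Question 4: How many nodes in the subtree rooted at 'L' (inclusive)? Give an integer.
Answer: 3

Derivation:
Subtree rooted at L contains: B, F, L
Count = 3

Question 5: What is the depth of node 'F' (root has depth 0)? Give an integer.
Path from root to F: G -> L -> B -> F
Depth = number of edges = 3

Answer: 3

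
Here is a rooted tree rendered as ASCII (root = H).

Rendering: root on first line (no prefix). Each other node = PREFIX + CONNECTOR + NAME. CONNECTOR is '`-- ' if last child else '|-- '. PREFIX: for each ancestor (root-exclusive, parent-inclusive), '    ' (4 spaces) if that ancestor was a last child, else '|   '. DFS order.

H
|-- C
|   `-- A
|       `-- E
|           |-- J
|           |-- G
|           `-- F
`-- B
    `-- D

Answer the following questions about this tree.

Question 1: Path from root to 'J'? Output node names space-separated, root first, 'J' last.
Walk down from root: H -> C -> A -> E -> J

Answer: H C A E J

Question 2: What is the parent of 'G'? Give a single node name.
Answer: E

Derivation:
Scan adjacency: G appears as child of E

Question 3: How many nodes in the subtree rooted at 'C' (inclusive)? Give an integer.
Answer: 6

Derivation:
Subtree rooted at C contains: A, C, E, F, G, J
Count = 6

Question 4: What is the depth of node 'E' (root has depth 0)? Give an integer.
Path from root to E: H -> C -> A -> E
Depth = number of edges = 3

Answer: 3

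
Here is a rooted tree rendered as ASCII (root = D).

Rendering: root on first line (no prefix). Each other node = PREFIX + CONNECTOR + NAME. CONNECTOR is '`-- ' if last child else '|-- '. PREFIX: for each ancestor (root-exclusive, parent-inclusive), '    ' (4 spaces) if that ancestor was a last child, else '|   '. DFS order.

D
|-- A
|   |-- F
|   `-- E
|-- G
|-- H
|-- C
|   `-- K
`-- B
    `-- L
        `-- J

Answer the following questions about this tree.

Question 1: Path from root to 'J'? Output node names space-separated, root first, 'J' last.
Answer: D B L J

Derivation:
Walk down from root: D -> B -> L -> J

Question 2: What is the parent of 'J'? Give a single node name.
Answer: L

Derivation:
Scan adjacency: J appears as child of L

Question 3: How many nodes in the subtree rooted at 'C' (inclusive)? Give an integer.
Answer: 2

Derivation:
Subtree rooted at C contains: C, K
Count = 2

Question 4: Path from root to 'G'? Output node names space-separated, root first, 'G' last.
Answer: D G

Derivation:
Walk down from root: D -> G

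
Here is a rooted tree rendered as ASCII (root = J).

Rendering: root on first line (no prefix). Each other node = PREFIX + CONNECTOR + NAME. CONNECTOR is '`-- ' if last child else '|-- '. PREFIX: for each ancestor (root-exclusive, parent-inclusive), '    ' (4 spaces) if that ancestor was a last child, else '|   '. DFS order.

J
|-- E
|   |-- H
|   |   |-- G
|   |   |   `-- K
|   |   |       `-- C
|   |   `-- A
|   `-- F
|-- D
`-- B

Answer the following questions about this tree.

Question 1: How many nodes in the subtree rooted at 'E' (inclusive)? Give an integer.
Subtree rooted at E contains: A, C, E, F, G, H, K
Count = 7

Answer: 7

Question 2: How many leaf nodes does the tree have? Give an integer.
Leaves (nodes with no children): A, B, C, D, F

Answer: 5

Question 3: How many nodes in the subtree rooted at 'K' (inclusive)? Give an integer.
Subtree rooted at K contains: C, K
Count = 2

Answer: 2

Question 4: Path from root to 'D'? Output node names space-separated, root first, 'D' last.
Walk down from root: J -> D

Answer: J D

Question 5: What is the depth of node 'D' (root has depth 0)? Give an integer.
Answer: 1

Derivation:
Path from root to D: J -> D
Depth = number of edges = 1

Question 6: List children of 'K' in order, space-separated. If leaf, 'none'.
Answer: C

Derivation:
Node K's children (from adjacency): C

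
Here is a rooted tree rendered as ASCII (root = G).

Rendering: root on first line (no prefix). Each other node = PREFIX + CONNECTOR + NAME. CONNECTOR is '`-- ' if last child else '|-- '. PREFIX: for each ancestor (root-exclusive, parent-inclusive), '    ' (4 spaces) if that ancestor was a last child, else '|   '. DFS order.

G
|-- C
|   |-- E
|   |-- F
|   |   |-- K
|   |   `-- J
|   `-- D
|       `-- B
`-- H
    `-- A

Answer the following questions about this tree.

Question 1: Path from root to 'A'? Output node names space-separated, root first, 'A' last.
Walk down from root: G -> H -> A

Answer: G H A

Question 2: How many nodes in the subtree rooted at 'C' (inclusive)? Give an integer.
Answer: 7

Derivation:
Subtree rooted at C contains: B, C, D, E, F, J, K
Count = 7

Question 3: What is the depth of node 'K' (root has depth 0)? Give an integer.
Answer: 3

Derivation:
Path from root to K: G -> C -> F -> K
Depth = number of edges = 3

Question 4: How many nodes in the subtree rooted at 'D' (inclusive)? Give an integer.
Subtree rooted at D contains: B, D
Count = 2

Answer: 2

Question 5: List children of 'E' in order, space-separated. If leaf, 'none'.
Node E's children (from adjacency): (leaf)

Answer: none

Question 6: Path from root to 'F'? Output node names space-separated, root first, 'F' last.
Walk down from root: G -> C -> F

Answer: G C F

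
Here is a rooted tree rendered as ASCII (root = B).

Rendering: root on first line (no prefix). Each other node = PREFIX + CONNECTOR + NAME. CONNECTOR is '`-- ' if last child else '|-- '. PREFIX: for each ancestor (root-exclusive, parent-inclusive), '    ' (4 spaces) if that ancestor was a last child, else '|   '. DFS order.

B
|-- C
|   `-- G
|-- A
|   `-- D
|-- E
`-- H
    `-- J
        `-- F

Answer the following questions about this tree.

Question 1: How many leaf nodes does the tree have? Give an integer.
Leaves (nodes with no children): D, E, F, G

Answer: 4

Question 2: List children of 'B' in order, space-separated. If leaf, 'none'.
Node B's children (from adjacency): C, A, E, H

Answer: C A E H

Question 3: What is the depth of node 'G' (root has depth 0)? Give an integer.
Path from root to G: B -> C -> G
Depth = number of edges = 2

Answer: 2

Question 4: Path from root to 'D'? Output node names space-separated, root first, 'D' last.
Answer: B A D

Derivation:
Walk down from root: B -> A -> D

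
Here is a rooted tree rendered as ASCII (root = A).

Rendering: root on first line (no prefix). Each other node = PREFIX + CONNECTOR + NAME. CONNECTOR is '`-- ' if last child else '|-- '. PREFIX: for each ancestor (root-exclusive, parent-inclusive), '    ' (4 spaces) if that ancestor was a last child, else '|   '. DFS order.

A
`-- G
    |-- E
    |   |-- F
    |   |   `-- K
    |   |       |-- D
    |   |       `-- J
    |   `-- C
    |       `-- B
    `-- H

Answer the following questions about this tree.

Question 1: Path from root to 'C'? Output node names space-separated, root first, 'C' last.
Answer: A G E C

Derivation:
Walk down from root: A -> G -> E -> C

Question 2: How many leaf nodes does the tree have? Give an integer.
Leaves (nodes with no children): B, D, H, J

Answer: 4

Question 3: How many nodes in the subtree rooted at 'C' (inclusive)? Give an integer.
Subtree rooted at C contains: B, C
Count = 2

Answer: 2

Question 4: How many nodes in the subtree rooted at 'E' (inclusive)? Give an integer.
Answer: 7

Derivation:
Subtree rooted at E contains: B, C, D, E, F, J, K
Count = 7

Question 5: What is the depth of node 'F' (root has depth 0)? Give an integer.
Answer: 3

Derivation:
Path from root to F: A -> G -> E -> F
Depth = number of edges = 3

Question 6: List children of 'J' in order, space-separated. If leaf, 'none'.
Node J's children (from adjacency): (leaf)

Answer: none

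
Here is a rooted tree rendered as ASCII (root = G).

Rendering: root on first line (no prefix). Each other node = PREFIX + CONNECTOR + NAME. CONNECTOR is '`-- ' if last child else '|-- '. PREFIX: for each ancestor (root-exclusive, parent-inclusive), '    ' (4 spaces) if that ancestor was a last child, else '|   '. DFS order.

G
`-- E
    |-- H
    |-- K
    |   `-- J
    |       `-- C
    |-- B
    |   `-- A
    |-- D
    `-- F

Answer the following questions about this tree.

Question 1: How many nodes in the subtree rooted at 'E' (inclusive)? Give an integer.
Subtree rooted at E contains: A, B, C, D, E, F, H, J, K
Count = 9

Answer: 9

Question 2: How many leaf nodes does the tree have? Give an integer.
Leaves (nodes with no children): A, C, D, F, H

Answer: 5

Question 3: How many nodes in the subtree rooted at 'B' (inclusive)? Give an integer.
Subtree rooted at B contains: A, B
Count = 2

Answer: 2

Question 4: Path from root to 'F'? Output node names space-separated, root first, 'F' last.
Answer: G E F

Derivation:
Walk down from root: G -> E -> F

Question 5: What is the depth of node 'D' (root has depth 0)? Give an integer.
Path from root to D: G -> E -> D
Depth = number of edges = 2

Answer: 2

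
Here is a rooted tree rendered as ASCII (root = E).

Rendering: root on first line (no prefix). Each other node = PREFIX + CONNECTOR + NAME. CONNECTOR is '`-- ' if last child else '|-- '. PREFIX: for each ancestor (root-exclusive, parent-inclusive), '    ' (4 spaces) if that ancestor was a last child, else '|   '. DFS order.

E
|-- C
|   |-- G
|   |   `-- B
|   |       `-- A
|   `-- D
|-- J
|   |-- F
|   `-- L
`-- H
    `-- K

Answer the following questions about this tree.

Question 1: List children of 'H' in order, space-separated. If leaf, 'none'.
Answer: K

Derivation:
Node H's children (from adjacency): K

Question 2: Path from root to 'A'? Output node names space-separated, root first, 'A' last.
Answer: E C G B A

Derivation:
Walk down from root: E -> C -> G -> B -> A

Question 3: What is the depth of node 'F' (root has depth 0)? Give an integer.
Path from root to F: E -> J -> F
Depth = number of edges = 2

Answer: 2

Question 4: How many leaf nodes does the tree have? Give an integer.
Leaves (nodes with no children): A, D, F, K, L

Answer: 5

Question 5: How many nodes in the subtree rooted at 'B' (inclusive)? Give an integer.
Subtree rooted at B contains: A, B
Count = 2

Answer: 2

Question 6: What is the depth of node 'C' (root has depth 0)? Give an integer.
Path from root to C: E -> C
Depth = number of edges = 1

Answer: 1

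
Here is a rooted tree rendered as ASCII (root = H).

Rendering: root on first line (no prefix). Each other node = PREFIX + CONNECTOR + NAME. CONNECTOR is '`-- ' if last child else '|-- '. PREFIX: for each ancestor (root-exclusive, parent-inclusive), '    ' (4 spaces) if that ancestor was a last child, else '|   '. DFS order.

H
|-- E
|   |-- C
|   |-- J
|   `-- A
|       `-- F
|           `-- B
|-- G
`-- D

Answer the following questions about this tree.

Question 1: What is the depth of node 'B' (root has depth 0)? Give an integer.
Answer: 4

Derivation:
Path from root to B: H -> E -> A -> F -> B
Depth = number of edges = 4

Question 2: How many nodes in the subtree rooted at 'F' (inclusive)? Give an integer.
Answer: 2

Derivation:
Subtree rooted at F contains: B, F
Count = 2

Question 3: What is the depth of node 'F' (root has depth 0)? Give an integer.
Answer: 3

Derivation:
Path from root to F: H -> E -> A -> F
Depth = number of edges = 3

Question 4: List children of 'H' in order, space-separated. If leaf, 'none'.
Node H's children (from adjacency): E, G, D

Answer: E G D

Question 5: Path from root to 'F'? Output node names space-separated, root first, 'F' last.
Walk down from root: H -> E -> A -> F

Answer: H E A F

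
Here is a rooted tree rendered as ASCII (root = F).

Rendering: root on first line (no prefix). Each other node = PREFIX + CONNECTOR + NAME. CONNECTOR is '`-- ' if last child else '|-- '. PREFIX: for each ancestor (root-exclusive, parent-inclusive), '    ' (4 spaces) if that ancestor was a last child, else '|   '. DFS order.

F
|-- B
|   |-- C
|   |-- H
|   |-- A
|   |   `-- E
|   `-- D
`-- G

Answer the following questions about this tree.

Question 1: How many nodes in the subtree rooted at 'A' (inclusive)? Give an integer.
Subtree rooted at A contains: A, E
Count = 2

Answer: 2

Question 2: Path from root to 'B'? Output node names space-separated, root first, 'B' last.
Walk down from root: F -> B

Answer: F B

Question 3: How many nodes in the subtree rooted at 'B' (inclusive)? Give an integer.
Answer: 6

Derivation:
Subtree rooted at B contains: A, B, C, D, E, H
Count = 6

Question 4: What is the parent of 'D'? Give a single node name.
Answer: B

Derivation:
Scan adjacency: D appears as child of B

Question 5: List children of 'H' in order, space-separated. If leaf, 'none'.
Node H's children (from adjacency): (leaf)

Answer: none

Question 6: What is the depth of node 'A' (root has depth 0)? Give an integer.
Path from root to A: F -> B -> A
Depth = number of edges = 2

Answer: 2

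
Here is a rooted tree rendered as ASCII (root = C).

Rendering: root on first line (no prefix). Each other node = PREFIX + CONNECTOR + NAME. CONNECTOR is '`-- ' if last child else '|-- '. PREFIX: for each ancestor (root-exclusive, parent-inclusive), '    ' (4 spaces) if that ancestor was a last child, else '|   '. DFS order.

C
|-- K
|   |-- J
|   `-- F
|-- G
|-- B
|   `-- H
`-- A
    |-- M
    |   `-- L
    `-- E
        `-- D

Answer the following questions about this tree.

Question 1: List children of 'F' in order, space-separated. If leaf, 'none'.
Answer: none

Derivation:
Node F's children (from adjacency): (leaf)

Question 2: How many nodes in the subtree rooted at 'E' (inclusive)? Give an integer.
Subtree rooted at E contains: D, E
Count = 2

Answer: 2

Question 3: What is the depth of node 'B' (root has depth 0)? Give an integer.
Path from root to B: C -> B
Depth = number of edges = 1

Answer: 1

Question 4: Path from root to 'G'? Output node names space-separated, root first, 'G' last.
Walk down from root: C -> G

Answer: C G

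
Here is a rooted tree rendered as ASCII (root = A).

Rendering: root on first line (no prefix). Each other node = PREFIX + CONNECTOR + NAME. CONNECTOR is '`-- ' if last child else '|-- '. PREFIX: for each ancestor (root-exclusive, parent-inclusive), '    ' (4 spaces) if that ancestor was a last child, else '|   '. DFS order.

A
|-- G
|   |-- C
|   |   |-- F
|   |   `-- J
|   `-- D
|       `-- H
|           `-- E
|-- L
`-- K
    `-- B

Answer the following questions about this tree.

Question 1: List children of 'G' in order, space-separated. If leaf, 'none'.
Node G's children (from adjacency): C, D

Answer: C D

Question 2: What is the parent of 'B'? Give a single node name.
Scan adjacency: B appears as child of K

Answer: K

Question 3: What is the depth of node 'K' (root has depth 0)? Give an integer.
Answer: 1

Derivation:
Path from root to K: A -> K
Depth = number of edges = 1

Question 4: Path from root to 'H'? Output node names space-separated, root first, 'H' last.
Answer: A G D H

Derivation:
Walk down from root: A -> G -> D -> H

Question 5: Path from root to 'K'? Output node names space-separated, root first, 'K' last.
Answer: A K

Derivation:
Walk down from root: A -> K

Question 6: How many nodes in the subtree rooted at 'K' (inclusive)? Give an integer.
Answer: 2

Derivation:
Subtree rooted at K contains: B, K
Count = 2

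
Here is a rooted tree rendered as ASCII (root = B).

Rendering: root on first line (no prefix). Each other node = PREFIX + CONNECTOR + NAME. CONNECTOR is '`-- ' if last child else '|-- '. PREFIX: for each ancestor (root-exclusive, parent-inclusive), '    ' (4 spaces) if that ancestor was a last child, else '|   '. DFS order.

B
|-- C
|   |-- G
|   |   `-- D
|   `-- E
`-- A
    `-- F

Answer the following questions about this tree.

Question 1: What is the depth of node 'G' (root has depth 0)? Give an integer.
Path from root to G: B -> C -> G
Depth = number of edges = 2

Answer: 2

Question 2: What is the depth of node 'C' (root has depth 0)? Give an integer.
Answer: 1

Derivation:
Path from root to C: B -> C
Depth = number of edges = 1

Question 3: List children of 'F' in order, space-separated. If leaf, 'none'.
Node F's children (from adjacency): (leaf)

Answer: none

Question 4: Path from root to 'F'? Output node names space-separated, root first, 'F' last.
Walk down from root: B -> A -> F

Answer: B A F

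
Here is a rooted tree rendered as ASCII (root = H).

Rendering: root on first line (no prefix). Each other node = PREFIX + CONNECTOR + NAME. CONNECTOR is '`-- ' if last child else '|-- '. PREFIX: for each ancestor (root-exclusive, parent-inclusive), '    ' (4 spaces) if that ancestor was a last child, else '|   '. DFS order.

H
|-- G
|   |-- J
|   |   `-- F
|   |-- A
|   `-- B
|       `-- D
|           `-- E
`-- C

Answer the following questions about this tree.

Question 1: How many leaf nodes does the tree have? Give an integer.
Answer: 4

Derivation:
Leaves (nodes with no children): A, C, E, F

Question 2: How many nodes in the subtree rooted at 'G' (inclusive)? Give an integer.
Subtree rooted at G contains: A, B, D, E, F, G, J
Count = 7

Answer: 7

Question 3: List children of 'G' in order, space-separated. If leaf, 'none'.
Answer: J A B

Derivation:
Node G's children (from adjacency): J, A, B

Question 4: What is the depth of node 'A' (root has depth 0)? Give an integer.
Answer: 2

Derivation:
Path from root to A: H -> G -> A
Depth = number of edges = 2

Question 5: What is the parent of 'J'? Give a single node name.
Scan adjacency: J appears as child of G

Answer: G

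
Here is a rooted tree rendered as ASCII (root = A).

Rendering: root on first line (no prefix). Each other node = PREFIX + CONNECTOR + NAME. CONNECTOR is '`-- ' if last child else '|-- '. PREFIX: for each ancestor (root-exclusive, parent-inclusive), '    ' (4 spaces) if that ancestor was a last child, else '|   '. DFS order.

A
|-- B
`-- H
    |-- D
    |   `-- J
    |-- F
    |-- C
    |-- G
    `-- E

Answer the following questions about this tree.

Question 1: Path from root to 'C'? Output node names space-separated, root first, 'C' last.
Answer: A H C

Derivation:
Walk down from root: A -> H -> C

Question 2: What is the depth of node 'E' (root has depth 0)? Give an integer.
Path from root to E: A -> H -> E
Depth = number of edges = 2

Answer: 2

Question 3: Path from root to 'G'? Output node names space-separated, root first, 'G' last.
Answer: A H G

Derivation:
Walk down from root: A -> H -> G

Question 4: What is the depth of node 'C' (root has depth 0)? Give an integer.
Answer: 2

Derivation:
Path from root to C: A -> H -> C
Depth = number of edges = 2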